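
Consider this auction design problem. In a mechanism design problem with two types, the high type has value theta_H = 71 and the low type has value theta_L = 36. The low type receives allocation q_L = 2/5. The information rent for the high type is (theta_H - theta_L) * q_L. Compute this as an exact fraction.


Step 1: theta_H - theta_L = 71 - 36 = 35
Step 2: Information rent = (theta_H - theta_L) * q_L
Step 3: = 35 * 2/5
Step 4: = 14

14


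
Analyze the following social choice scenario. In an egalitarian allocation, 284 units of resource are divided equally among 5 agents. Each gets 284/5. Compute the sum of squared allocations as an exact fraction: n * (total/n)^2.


Step 1: Each agent's share = 284/5
Step 2: Square of each share = (284/5)^2 = 80656/25
Step 3: Sum of squares = 5 * 80656/25 = 80656/5

80656/5


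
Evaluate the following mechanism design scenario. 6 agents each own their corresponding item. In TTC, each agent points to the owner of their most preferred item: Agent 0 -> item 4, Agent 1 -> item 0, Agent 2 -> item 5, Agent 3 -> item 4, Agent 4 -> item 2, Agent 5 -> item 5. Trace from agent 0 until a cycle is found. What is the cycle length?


Step 1: Trace the pointer graph from agent 0: 0 -> 4 -> 2 -> 5 -> 5
Step 2: A cycle is detected when we revisit agent 5
Step 3: The cycle is: 5 -> 5
Step 4: Cycle length = 1

1


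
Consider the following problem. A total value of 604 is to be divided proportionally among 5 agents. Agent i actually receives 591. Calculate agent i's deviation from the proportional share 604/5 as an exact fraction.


Step 1: Proportional share = 604/5
Step 2: Agent's actual allocation = 591
Step 3: Excess = 591 - 604/5 = 2351/5

2351/5


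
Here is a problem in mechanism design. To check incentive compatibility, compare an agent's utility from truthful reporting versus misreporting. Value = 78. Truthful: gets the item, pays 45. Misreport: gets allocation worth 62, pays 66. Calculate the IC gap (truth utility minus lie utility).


Step 1: U(truth) = value - payment = 78 - 45 = 33
Step 2: U(lie) = allocation - payment = 62 - 66 = -4
Step 3: IC gap = 33 - (-4) = 37

37


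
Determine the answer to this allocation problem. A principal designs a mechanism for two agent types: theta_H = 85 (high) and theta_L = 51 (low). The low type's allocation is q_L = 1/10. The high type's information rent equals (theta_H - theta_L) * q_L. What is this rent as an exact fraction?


Step 1: theta_H - theta_L = 85 - 51 = 34
Step 2: Information rent = (theta_H - theta_L) * q_L
Step 3: = 34 * 1/10
Step 4: = 17/5

17/5


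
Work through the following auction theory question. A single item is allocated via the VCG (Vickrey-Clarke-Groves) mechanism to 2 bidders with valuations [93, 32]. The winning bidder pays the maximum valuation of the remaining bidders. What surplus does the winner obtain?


Step 1: The winner is the agent with the highest value: agent 0 with value 93
Step 2: Values of other agents: [32]
Step 3: VCG payment = max of others' values = 32
Step 4: Surplus = 93 - 32 = 61

61


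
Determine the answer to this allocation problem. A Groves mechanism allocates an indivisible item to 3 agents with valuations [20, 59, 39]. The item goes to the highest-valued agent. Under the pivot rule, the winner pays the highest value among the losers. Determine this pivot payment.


Step 1: The efficient winner is agent 1 with value 59
Step 2: Other agents' values: [20, 39]
Step 3: Pivot payment = max(others) = 39
Step 4: The winner pays 39

39


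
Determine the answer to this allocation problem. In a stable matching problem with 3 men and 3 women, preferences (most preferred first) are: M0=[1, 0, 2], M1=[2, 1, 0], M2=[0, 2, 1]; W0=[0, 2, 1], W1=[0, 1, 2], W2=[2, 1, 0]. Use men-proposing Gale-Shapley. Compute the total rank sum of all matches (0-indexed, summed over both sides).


Step 1: Run Gale-Shapley (men propose, women hold best offer):
  M0 proposes to W1; she accepts
  M1 proposes to W2; she accepts
  M2 proposes to W0; she accepts
Step 2: Final matching: W0-M2, W1-M0, W2-M1
Step 3: 0-indexed ranks (man's rank of his match, then woman's): 0 + 1 + 0 + 0 + 0 + 1
Step 4: Total rank sum = 2

2


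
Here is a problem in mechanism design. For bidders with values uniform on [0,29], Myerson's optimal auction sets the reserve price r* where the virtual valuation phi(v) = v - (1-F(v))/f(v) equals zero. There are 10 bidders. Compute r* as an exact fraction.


Step 1: For U[0,29], F(v) = v/29 and f(v) = 1/29
Step 2: phi(v) = v - (1 - v/29)/(1/29) = v - (29 - v) = 2v - 29
Step 3: Set phi(r*) = 0: 2r* - 29 = 0
Step 4: r* = 29/2 (the number of bidders n = 10 does not enter)

29/2


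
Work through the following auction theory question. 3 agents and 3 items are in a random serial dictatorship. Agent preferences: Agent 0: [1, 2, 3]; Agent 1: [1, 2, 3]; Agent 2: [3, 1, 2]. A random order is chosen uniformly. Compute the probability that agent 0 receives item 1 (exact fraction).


Step 1: Agent 0 wants item 1
Step 2: There are 6 possible orderings of agents
Step 3: In 3 orderings, agent 0 gets item 1
Step 4: Probability = 3/6 = 1/2

1/2


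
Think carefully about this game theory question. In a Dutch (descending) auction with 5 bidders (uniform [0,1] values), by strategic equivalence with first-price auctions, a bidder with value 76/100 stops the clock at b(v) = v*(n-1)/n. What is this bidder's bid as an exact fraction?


Step 1: Dutch auctions are strategically equivalent to first-price auctions
Step 2: The equilibrium bid is b(v) = v*(n-1)/n
Step 3: b = 19/25 * 4/5
Step 4: b = 76/125

76/125


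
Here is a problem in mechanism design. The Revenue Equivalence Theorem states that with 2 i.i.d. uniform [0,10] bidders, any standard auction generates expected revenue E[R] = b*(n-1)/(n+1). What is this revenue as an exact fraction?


Step 1: By Revenue Equivalence, expected revenue = b*(n-1)/(n+1)
Step 2: Substituting n = 2, b = 10
Step 3: Revenue = 10*(2-1)/(2+1) = 10*1/3
Step 4: Revenue = 10/3

10/3


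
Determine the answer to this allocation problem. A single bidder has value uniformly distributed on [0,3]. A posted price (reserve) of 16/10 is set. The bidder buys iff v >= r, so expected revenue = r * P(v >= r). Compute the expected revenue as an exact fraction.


Step 1: Posted price r = 8/5, value support [0,3]
Step 2: P(v >= r) = (3 - 8/5)/3 = 7/15
Step 3: Expected revenue = r * P(v >= r) = 8/5 * 7/15
Step 4: Revenue = 56/75

56/75


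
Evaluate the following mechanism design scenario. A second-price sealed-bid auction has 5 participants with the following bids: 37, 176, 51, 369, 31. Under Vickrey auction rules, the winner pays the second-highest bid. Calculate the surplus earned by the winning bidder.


Step 1: Sort bids in descending order: 369, 176, 51, 37, 31
Step 2: The winning bid is the highest: 369
Step 3: The payment equals the second-highest bid: 176
Step 4: Surplus = winner's bid - payment = 369 - 176 = 193

193


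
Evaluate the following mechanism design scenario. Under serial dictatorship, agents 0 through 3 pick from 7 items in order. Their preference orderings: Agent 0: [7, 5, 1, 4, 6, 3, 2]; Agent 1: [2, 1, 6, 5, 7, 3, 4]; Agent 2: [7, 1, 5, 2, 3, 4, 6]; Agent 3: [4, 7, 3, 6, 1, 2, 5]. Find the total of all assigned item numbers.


Step 1: Agent 0 picks item 7
Step 2: Agent 1 picks item 2
Step 3: Agent 2 picks item 1
Step 4: Agent 3 picks item 4
Step 5: Sum = 7 + 2 + 1 + 4 = 14

14


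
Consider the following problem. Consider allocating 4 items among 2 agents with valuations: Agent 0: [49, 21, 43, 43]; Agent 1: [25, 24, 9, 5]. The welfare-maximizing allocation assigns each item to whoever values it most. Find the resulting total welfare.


Step 1: For each item, find the maximum value among all agents.
Step 2: Item 0 -> Agent 0 (value 49)
Step 3: Item 1 -> Agent 1 (value 24)
Step 4: Item 2 -> Agent 0 (value 43)
Step 5: Item 3 -> Agent 0 (value 43)
Step 6: Total welfare = 49 + 24 + 43 + 43 = 159

159


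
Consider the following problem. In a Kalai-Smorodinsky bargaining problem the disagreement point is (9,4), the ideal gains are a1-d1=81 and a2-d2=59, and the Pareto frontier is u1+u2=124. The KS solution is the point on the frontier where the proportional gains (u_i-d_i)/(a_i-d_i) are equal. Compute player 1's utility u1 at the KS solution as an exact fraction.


Step 1: At the KS point, (u1-d1)/r1 = (u2-d2)/r2 = t and u1+u2 = 124
Step 2: u1 = d1 + r1*t and u2 = d2 + r2*t, so (d1 + r1*t) + (d2 + r2*t) = 124
Step 3: t = (124 - 9 - 4)/(81 + 59) = 111/140
Step 4: u1 = d1 + r1*t = 9 + 81 * 111/140 = 10251/140
Step 5: (Check: u2 = d2 + r2*t = 7109/140; u1+u2 = 10251/140 + 7109/140 = 124, on the frontier.)

10251/140


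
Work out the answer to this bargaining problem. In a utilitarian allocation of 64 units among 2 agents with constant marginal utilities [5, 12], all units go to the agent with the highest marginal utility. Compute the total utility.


Step 1: The marginal utilities are [5, 12]
Step 2: The highest marginal utility is 12
Step 3: All 64 units go to that agent
Step 4: Total utility = 12 * 64 = 768

768


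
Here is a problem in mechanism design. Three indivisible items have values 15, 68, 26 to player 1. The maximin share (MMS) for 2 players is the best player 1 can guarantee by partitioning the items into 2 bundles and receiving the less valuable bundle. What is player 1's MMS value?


Step 1: Item values = 15, 68, 26
Step 2: Enumerate all 2-bundle partitions and take the smaller bundle:
  Partition 1: {15} vs {68,26} -> bundles 15, 94; min = 15
  Partition 2: {68} vs {15,26} -> bundles 68, 41; min = 41
  Partition 3: {26} vs {15,68} -> bundles 26, 83; min = 26
Step 3: MMS = max(15, 41, 26) = 41

41


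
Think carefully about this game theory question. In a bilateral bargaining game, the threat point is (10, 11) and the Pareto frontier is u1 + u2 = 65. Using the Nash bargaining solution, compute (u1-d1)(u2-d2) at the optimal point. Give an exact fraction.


Step 1: The Nash solution splits surplus symmetrically above the disagreement point
Step 2: u1 = (total + d1 - d2)/2 = (65 + 10 - 11)/2 = 32
Step 3: u2 = (total - d1 + d2)/2 = (65 - 10 + 11)/2 = 33
Step 4: Nash product = (32 - 10) * (33 - 11)
Step 5: = 22 * 22 = 484

484


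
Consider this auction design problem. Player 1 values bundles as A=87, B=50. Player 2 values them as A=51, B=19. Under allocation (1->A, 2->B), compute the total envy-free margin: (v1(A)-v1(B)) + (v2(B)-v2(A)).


Step 1: Player 1's margin = v1(A) - v1(B) = 87 - 50 = 37
Step 2: Player 2's margin = v2(B) - v2(A) = 19 - 51 = -32
Step 3: Total margin = 37 + -32 = 5

5


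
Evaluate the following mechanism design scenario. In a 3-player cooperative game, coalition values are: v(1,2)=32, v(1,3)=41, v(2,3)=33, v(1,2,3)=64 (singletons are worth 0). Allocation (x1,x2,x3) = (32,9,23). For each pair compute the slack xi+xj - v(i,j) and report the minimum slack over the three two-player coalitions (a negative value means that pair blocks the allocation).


Step 1: Slack for coalition (1,2): x1+x2 - v12 = 41 - 32 = 9
Step 2: Slack for coalition (1,3): x1+x3 - v13 = 55 - 41 = 14
Step 3: Slack for coalition (2,3): x2+x3 - v23 = 32 - 33 = -1
Step 4: Minimum slack = min(9, 14, -1) = -1, attained by (2,3); coalition (2,3) can block (slack < 0), so the allocation is not in the core

-1


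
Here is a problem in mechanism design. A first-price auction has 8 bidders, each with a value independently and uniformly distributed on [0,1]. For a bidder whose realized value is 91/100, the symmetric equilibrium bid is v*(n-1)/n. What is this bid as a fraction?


Step 1: The symmetric BNE bidding function is b(v) = v * (n-1) / n
Step 2: Substitute v = 91/100 and n = 8
Step 3: b = 91/100 * 7/8
Step 4: b = 637/800

637/800


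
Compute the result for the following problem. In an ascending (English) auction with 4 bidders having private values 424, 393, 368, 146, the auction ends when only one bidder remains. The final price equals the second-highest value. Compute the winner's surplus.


Step 1: Identify the highest value: 424
Step 2: Identify the second-highest value: 393
Step 3: The final price = second-highest value = 393
Step 4: Surplus = 424 - 393 = 31

31


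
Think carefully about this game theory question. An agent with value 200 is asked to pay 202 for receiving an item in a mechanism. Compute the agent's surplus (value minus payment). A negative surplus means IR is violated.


Step 1: Surplus = value - payment = 200 - 202 = -2
Step 2: IR is violated (surplus < 0)

-2


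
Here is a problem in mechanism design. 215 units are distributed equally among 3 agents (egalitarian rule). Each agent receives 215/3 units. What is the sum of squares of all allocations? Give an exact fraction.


Step 1: Each agent's share = 215/3
Step 2: Square of each share = (215/3)^2 = 46225/9
Step 3: Sum of squares = 3 * 46225/9 = 46225/3

46225/3


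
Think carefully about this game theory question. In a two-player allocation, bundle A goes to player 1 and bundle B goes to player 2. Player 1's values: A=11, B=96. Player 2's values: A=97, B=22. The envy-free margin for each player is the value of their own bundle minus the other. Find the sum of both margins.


Step 1: Player 1's margin = v1(A) - v1(B) = 11 - 96 = -85
Step 2: Player 2's margin = v2(B) - v2(A) = 22 - 97 = -75
Step 3: Total margin = -85 + -75 = -160

-160


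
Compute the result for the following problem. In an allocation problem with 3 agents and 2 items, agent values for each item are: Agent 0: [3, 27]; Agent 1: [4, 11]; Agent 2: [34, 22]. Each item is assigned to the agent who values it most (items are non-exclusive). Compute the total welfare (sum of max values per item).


Step 1: For each item, find the maximum value among all agents.
Step 2: Item 0 -> Agent 2 (value 34)
Step 3: Item 1 -> Agent 0 (value 27)
Step 4: Total welfare = 34 + 27 = 61

61


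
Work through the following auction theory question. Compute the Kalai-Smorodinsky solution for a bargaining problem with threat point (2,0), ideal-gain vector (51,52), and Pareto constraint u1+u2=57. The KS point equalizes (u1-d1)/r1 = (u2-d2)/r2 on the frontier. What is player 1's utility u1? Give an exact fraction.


Step 1: At the KS point, (u1-d1)/r1 = (u2-d2)/r2 = t and u1+u2 = 57
Step 2: u1 = d1 + r1*t and u2 = d2 + r2*t, so (d1 + r1*t) + (d2 + r2*t) = 57
Step 3: t = (57 - 2 - 0)/(51 + 52) = 55/103
Step 4: u1 = d1 + r1*t = 2 + 51 * 55/103 = 3011/103
Step 5: (Check: u2 = d2 + r2*t = 2860/103; u1+u2 = 3011/103 + 2860/103 = 57, on the frontier.)

3011/103


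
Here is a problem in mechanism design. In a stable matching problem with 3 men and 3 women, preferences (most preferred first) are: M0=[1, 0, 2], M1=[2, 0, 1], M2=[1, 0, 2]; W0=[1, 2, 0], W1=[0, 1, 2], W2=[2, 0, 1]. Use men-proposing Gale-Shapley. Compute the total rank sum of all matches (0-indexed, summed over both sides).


Step 1: Run Gale-Shapley (men propose, women hold best offer):
  M0 proposes to W1; she accepts
  M1 proposes to W2; she accepts
  M2 proposes to W1; rejected
  M2 proposes to W0; she accepts
Step 2: Final matching: W0-M2, W1-M0, W2-M1
Step 3: 0-indexed ranks (man's rank of his match, then woman's): 1 + 1 + 0 + 0 + 0 + 2
Step 4: Total rank sum = 4

4


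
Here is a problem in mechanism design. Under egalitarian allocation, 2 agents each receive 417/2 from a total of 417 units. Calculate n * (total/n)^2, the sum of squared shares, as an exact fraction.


Step 1: Each agent's share = 417/2
Step 2: Square of each share = (417/2)^2 = 173889/4
Step 3: Sum of squares = 2 * 173889/4 = 173889/2

173889/2


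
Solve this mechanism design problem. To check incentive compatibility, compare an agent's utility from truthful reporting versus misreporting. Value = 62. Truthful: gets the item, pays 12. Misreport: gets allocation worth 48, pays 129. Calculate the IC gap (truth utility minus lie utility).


Step 1: U(truth) = value - payment = 62 - 12 = 50
Step 2: U(lie) = allocation - payment = 48 - 129 = -81
Step 3: IC gap = 50 - (-81) = 131

131


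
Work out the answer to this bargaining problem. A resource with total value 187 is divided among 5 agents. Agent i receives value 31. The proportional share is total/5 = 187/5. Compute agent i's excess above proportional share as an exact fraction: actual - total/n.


Step 1: Proportional share = 187/5
Step 2: Agent's actual allocation = 31
Step 3: Excess = 31 - 187/5 = -32/5

-32/5


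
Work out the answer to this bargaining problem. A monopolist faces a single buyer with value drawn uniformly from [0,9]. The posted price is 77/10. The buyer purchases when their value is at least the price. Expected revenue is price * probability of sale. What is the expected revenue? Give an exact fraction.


Step 1: Posted price r = 77/10, value support [0,9]
Step 2: P(v >= r) = (9 - 77/10)/9 = 13/90
Step 3: Expected revenue = r * P(v >= r) = 77/10 * 13/90
Step 4: Revenue = 1001/900

1001/900


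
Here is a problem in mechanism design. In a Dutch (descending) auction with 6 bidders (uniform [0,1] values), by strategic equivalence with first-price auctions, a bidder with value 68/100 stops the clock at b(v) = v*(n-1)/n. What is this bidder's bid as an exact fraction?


Step 1: Dutch auctions are strategically equivalent to first-price auctions
Step 2: The equilibrium bid is b(v) = v*(n-1)/n
Step 3: b = 17/25 * 5/6
Step 4: b = 17/30

17/30


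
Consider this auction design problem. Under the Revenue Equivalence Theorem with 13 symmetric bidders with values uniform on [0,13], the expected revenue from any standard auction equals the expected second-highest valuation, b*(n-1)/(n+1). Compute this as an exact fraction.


Step 1: By Revenue Equivalence, expected revenue = b*(n-1)/(n+1)
Step 2: Substituting n = 13, b = 13
Step 3: Revenue = 13*(13-1)/(13+1) = 13*12/14
Step 4: Revenue = 156/14 = 78/7

78/7


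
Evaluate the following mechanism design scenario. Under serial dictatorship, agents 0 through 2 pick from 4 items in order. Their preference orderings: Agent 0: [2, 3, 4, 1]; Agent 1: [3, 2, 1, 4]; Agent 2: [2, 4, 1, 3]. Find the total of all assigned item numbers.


Step 1: Agent 0 picks item 2
Step 2: Agent 1 picks item 3
Step 3: Agent 2 picks item 4
Step 4: Sum = 2 + 3 + 4 = 9

9


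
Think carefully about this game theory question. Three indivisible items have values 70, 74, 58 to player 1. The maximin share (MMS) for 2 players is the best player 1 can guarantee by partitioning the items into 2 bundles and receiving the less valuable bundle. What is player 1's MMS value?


Step 1: Item values = 70, 74, 58
Step 2: Enumerate all 2-bundle partitions and take the smaller bundle:
  Partition 1: {70} vs {74,58} -> bundles 70, 132; min = 70
  Partition 2: {74} vs {70,58} -> bundles 74, 128; min = 74
  Partition 3: {58} vs {70,74} -> bundles 58, 144; min = 58
Step 3: MMS = max(70, 74, 58) = 74

74


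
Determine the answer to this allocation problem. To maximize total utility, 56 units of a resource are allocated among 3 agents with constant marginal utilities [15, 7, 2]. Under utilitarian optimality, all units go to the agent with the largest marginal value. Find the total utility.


Step 1: The marginal utilities are [15, 7, 2]
Step 2: The highest marginal utility is 15
Step 3: All 56 units go to that agent
Step 4: Total utility = 15 * 56 = 840

840


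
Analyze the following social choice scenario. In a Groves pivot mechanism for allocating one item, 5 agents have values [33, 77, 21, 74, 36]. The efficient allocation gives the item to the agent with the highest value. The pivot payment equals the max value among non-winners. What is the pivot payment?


Step 1: The efficient winner is agent 1 with value 77
Step 2: Other agents' values: [33, 21, 74, 36]
Step 3: Pivot payment = max(others) = 74
Step 4: The winner pays 74

74


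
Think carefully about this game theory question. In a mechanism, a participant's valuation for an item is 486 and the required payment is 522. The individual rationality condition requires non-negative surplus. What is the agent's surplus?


Step 1: Surplus = value - payment = 486 - 522 = -36
Step 2: IR is violated (surplus < 0)

-36


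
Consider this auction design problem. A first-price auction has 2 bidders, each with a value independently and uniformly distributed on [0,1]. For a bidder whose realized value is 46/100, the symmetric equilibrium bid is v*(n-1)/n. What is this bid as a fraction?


Step 1: The symmetric BNE bidding function is b(v) = v * (n-1) / n
Step 2: Substitute v = 23/50 and n = 2
Step 3: b = 23/50 * 1/2
Step 4: b = 23/100

23/100


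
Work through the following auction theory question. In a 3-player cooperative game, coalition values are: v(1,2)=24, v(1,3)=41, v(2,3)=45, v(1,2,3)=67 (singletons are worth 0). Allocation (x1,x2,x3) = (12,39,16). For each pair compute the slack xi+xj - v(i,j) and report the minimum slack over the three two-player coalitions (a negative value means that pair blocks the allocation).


Step 1: Slack for coalition (1,2): x1+x2 - v12 = 51 - 24 = 27
Step 2: Slack for coalition (1,3): x1+x3 - v13 = 28 - 41 = -13
Step 3: Slack for coalition (2,3): x2+x3 - v23 = 55 - 45 = 10
Step 4: Minimum slack = min(27, -13, 10) = -13, attained by (1,3); coalition (1,3) can block (slack < 0), so the allocation is not in the core

-13


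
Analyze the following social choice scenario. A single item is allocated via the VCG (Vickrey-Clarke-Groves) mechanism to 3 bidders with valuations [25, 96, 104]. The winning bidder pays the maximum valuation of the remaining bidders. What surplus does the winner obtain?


Step 1: The winner is the agent with the highest value: agent 2 with value 104
Step 2: Values of other agents: [25, 96]
Step 3: VCG payment = max of others' values = 96
Step 4: Surplus = 104 - 96 = 8

8


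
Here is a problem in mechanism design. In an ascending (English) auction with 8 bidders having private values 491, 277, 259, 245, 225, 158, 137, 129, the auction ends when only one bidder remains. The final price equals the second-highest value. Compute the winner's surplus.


Step 1: Identify the highest value: 491
Step 2: Identify the second-highest value: 277
Step 3: The final price = second-highest value = 277
Step 4: Surplus = 491 - 277 = 214

214


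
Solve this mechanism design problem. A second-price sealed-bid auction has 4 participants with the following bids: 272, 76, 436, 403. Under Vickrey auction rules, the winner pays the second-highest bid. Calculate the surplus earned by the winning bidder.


Step 1: Sort bids in descending order: 436, 403, 272, 76
Step 2: The winning bid is the highest: 436
Step 3: The payment equals the second-highest bid: 403
Step 4: Surplus = winner's bid - payment = 436 - 403 = 33

33


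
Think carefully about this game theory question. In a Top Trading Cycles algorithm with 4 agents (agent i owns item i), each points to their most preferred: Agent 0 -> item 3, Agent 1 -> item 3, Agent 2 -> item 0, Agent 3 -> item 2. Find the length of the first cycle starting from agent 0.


Step 1: Trace the pointer graph from agent 0: 0 -> 3 -> 2 -> 0
Step 2: A cycle is detected when we revisit agent 0
Step 3: The cycle is: 0 -> 3 -> 2 -> 0
Step 4: Cycle length = 3

3


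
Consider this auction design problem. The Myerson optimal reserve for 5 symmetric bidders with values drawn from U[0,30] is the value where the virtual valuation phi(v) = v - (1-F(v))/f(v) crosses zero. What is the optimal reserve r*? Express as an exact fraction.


Step 1: For U[0,30], F(v) = v/30 and f(v) = 1/30
Step 2: phi(v) = v - (1 - v/30)/(1/30) = v - (30 - v) = 2v - 30
Step 3: Set phi(r*) = 0: 2r* - 30 = 0
Step 4: r* = 30/2 = 15 (the number of bidders n = 5 does not enter)

15


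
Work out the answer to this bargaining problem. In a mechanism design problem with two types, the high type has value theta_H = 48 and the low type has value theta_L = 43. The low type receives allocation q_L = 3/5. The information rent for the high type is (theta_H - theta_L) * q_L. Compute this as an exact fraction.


Step 1: theta_H - theta_L = 48 - 43 = 5
Step 2: Information rent = (theta_H - theta_L) * q_L
Step 3: = 5 * 3/5
Step 4: = 3

3


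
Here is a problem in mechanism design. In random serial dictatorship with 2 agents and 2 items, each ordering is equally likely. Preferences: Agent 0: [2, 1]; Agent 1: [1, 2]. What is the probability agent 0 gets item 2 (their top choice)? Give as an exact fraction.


Step 1: Agent 0 wants item 2
Step 2: There are 2 possible orderings of agents
Step 3: In 2 orderings, agent 0 gets item 2
Step 4: Probability = 2/2 = 1

1


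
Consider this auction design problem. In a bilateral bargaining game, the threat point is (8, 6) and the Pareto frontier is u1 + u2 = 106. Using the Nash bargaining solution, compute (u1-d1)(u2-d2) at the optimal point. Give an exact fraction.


Step 1: The Nash solution splits surplus symmetrically above the disagreement point
Step 2: u1 = (total + d1 - d2)/2 = (106 + 8 - 6)/2 = 54
Step 3: u2 = (total - d1 + d2)/2 = (106 - 8 + 6)/2 = 52
Step 4: Nash product = (54 - 8) * (52 - 6)
Step 5: = 46 * 46 = 2116

2116


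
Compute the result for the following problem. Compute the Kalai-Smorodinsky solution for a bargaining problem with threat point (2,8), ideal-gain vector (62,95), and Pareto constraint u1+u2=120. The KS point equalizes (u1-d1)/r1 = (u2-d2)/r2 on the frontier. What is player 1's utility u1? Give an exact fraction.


Step 1: At the KS point, (u1-d1)/r1 = (u2-d2)/r2 = t and u1+u2 = 120
Step 2: u1 = d1 + r1*t and u2 = d2 + r2*t, so (d1 + r1*t) + (d2 + r2*t) = 120
Step 3: t = (120 - 2 - 8)/(62 + 95) = 110/157
Step 4: u1 = d1 + r1*t = 2 + 62 * 110/157 = 7134/157
Step 5: (Check: u2 = d2 + r2*t = 11706/157; u1+u2 = 7134/157 + 11706/157 = 120, on the frontier.)

7134/157


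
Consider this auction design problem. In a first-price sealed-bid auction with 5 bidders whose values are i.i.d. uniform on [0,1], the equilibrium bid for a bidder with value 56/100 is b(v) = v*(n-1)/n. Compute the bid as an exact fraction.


Step 1: The symmetric BNE bidding function is b(v) = v * (n-1) / n
Step 2: Substitute v = 14/25 and n = 5
Step 3: b = 14/25 * 4/5
Step 4: b = 56/125

56/125


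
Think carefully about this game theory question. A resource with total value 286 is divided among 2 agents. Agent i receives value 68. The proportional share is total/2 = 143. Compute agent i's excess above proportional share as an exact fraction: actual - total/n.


Step 1: Proportional share = 286/2 = 143
Step 2: Agent's actual allocation = 68
Step 3: Excess = 68 - 143 = -75

-75


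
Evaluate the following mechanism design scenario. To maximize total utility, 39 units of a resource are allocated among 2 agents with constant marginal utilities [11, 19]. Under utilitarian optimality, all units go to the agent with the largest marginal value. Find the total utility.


Step 1: The marginal utilities are [11, 19]
Step 2: The highest marginal utility is 19
Step 3: All 39 units go to that agent
Step 4: Total utility = 19 * 39 = 741

741


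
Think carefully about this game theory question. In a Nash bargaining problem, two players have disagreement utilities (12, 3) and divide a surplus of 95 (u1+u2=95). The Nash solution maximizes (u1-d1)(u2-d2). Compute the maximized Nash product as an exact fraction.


Step 1: The Nash solution splits surplus symmetrically above the disagreement point
Step 2: u1 = (total + d1 - d2)/2 = (95 + 12 - 3)/2 = 52
Step 3: u2 = (total - d1 + d2)/2 = (95 - 12 + 3)/2 = 43
Step 4: Nash product = (52 - 12) * (43 - 3)
Step 5: = 40 * 40 = 1600

1600


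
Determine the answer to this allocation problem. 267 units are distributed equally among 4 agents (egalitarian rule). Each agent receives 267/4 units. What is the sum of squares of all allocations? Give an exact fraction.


Step 1: Each agent's share = 267/4
Step 2: Square of each share = (267/4)^2 = 71289/16
Step 3: Sum of squares = 4 * 71289/16 = 71289/4

71289/4


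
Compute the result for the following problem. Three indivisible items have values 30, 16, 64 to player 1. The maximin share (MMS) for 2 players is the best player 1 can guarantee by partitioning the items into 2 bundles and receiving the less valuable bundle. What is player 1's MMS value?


Step 1: Item values = 30, 16, 64
Step 2: Enumerate all 2-bundle partitions and take the smaller bundle:
  Partition 1: {30} vs {16,64} -> bundles 30, 80; min = 30
  Partition 2: {16} vs {30,64} -> bundles 16, 94; min = 16
  Partition 3: {64} vs {30,16} -> bundles 64, 46; min = 46
Step 3: MMS = max(30, 16, 46) = 46

46


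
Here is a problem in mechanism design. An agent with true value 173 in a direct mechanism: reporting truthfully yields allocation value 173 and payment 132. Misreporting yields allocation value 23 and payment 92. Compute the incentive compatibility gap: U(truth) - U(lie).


Step 1: U(truth) = value - payment = 173 - 132 = 41
Step 2: U(lie) = allocation - payment = 23 - 92 = -69
Step 3: IC gap = 41 - (-69) = 110

110


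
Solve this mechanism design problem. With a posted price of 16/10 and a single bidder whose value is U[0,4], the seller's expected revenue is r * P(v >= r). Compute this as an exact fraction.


Step 1: Posted price r = 8/5, value support [0,4]
Step 2: P(v >= r) = (4 - 8/5)/4 = 3/5
Step 3: Expected revenue = r * P(v >= r) = 8/5 * 3/5
Step 4: Revenue = 24/25

24/25


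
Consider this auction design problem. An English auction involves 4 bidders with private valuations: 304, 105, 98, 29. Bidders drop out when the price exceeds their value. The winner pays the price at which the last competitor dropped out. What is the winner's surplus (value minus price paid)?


Step 1: Identify the highest value: 304
Step 2: Identify the second-highest value: 105
Step 3: The final price = second-highest value = 105
Step 4: Surplus = 304 - 105 = 199

199


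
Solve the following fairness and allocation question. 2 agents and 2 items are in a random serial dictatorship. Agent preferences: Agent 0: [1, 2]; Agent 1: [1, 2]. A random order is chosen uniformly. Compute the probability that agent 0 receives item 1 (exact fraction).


Step 1: Agent 0 wants item 1
Step 2: There are 2 possible orderings of agents
Step 3: In 1 orderings, agent 0 gets item 1
Step 4: Probability = 1/2

1/2


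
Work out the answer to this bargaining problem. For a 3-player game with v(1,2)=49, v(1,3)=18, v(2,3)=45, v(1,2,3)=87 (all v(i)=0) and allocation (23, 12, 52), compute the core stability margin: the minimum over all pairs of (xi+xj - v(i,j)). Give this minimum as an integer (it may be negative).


Step 1: Slack for coalition (1,2): x1+x2 - v12 = 35 - 49 = -14
Step 2: Slack for coalition (1,3): x1+x3 - v13 = 75 - 18 = 57
Step 3: Slack for coalition (2,3): x2+x3 - v23 = 64 - 45 = 19
Step 4: Minimum slack = min(-14, 57, 19) = -14, attained by (1,2); coalition (1,2) can block (slack < 0), so the allocation is not in the core

-14


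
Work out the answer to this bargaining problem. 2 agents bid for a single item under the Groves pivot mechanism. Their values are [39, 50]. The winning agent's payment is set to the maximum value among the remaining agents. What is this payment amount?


Step 1: The efficient winner is agent 1 with value 50
Step 2: Other agents' values: [39]
Step 3: Pivot payment = max(others) = 39
Step 4: The winner pays 39

39


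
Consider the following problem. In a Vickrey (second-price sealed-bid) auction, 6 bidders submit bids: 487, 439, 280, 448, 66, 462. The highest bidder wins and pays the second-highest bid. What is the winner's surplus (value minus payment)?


Step 1: Sort bids in descending order: 487, 462, 448, 439, 280, 66
Step 2: The winning bid is the highest: 487
Step 3: The payment equals the second-highest bid: 462
Step 4: Surplus = winner's bid - payment = 487 - 462 = 25

25


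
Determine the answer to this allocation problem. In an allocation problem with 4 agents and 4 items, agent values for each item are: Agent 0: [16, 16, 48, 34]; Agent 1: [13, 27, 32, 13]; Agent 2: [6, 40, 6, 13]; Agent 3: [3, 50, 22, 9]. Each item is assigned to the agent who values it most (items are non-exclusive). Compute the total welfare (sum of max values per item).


Step 1: For each item, find the maximum value among all agents.
Step 2: Item 0 -> Agent 0 (value 16)
Step 3: Item 1 -> Agent 3 (value 50)
Step 4: Item 2 -> Agent 0 (value 48)
Step 5: Item 3 -> Agent 0 (value 34)
Step 6: Total welfare = 16 + 50 + 48 + 34 = 148

148


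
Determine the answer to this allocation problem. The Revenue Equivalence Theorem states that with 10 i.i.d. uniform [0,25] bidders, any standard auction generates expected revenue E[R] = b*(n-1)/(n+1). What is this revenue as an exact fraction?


Step 1: By Revenue Equivalence, expected revenue = b*(n-1)/(n+1)
Step 2: Substituting n = 10, b = 25
Step 3: Revenue = 25*(10-1)/(10+1) = 25*9/11
Step 4: Revenue = 225/11

225/11


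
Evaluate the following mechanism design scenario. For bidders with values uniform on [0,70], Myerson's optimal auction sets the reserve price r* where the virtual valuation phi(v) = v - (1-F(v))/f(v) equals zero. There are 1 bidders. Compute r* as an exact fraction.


Step 1: For U[0,70], F(v) = v/70 and f(v) = 1/70
Step 2: phi(v) = v - (1 - v/70)/(1/70) = v - (70 - v) = 2v - 70
Step 3: Set phi(r*) = 0: 2r* - 70 = 0
Step 4: r* = 70/2 = 35 (the number of bidders n = 1 does not enter)

35


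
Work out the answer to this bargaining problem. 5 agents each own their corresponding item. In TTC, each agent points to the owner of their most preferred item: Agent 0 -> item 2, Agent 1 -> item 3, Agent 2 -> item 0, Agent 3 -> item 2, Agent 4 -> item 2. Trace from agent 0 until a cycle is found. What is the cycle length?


Step 1: Trace the pointer graph from agent 0: 0 -> 2 -> 0
Step 2: A cycle is detected when we revisit agent 0
Step 3: The cycle is: 0 -> 2 -> 0
Step 4: Cycle length = 2

2


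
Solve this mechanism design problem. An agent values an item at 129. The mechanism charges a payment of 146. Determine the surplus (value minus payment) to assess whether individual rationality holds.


Step 1: Surplus = value - payment = 129 - 146 = -17
Step 2: IR is violated (surplus < 0)

-17


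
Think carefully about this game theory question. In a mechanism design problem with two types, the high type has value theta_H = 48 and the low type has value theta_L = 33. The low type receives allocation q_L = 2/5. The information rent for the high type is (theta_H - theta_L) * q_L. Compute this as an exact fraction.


Step 1: theta_H - theta_L = 48 - 33 = 15
Step 2: Information rent = (theta_H - theta_L) * q_L
Step 3: = 15 * 2/5
Step 4: = 6

6


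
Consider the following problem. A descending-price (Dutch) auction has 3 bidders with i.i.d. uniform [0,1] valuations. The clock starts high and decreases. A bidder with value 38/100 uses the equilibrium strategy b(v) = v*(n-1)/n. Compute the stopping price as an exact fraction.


Step 1: Dutch auctions are strategically equivalent to first-price auctions
Step 2: The equilibrium bid is b(v) = v*(n-1)/n
Step 3: b = 19/50 * 2/3
Step 4: b = 19/75

19/75


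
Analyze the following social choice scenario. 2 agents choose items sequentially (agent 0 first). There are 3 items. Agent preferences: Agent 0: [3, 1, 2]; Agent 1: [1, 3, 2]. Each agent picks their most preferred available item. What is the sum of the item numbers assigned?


Step 1: Agent 0 picks item 3
Step 2: Agent 1 picks item 1
Step 3: Sum = 3 + 1 = 4

4


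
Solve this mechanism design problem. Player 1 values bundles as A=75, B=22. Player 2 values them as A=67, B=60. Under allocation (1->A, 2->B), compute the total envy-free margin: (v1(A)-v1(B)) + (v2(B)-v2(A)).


Step 1: Player 1's margin = v1(A) - v1(B) = 75 - 22 = 53
Step 2: Player 2's margin = v2(B) - v2(A) = 60 - 67 = -7
Step 3: Total margin = 53 + -7 = 46

46


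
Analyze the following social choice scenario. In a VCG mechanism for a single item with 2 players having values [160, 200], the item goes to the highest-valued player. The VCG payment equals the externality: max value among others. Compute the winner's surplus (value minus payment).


Step 1: The winner is the agent with the highest value: agent 1 with value 200
Step 2: Values of other agents: [160]
Step 3: VCG payment = max of others' values = 160
Step 4: Surplus = 200 - 160 = 40

40


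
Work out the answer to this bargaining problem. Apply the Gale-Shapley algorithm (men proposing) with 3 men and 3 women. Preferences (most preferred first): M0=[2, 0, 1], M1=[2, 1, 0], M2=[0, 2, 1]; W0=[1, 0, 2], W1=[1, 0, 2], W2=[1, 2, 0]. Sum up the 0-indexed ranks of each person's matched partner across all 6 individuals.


Step 1: Run Gale-Shapley (men propose, women hold best offer):
  M0 proposes to W2; she accepts
  M1 proposes to W2; she switches from M0
  M2 proposes to W0; she accepts
  M0 proposes to W0; she switches from M2
  M2 proposes to W2; rejected
  M2 proposes to W1; she accepts
Step 2: Final matching: W0-M0, W1-M2, W2-M1
Step 3: 0-indexed ranks (man's rank of his match, then woman's): 1 + 1 + 2 + 2 + 0 + 0
Step 4: Total rank sum = 6

6


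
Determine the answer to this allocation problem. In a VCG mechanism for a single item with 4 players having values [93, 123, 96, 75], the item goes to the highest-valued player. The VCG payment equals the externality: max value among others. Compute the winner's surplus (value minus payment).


Step 1: The winner is the agent with the highest value: agent 1 with value 123
Step 2: Values of other agents: [93, 96, 75]
Step 3: VCG payment = max of others' values = 96
Step 4: Surplus = 123 - 96 = 27

27


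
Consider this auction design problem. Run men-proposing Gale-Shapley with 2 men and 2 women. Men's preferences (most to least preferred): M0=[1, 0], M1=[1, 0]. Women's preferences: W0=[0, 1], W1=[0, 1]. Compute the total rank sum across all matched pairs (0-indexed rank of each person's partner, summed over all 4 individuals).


Step 1: Run Gale-Shapley (men propose, women hold best offer):
  M0 proposes to W1; she accepts
  M1 proposes to W1; rejected
  M1 proposes to W0; she accepts
Step 2: Final matching: W0-M1, W1-M0
Step 3: 0-indexed ranks (man's rank of his match, then woman's): 1 + 1 + 0 + 0
Step 4: Total rank sum = 2

2


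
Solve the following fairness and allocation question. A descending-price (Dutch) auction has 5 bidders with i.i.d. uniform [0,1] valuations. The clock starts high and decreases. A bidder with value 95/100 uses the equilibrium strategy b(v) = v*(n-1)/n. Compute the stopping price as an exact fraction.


Step 1: Dutch auctions are strategically equivalent to first-price auctions
Step 2: The equilibrium bid is b(v) = v*(n-1)/n
Step 3: b = 19/20 * 4/5
Step 4: b = 19/25

19/25


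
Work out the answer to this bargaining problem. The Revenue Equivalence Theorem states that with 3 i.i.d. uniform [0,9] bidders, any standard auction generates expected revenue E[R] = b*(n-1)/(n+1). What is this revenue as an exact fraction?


Step 1: By Revenue Equivalence, expected revenue = b*(n-1)/(n+1)
Step 2: Substituting n = 3, b = 9
Step 3: Revenue = 9*(3-1)/(3+1) = 9*2/4
Step 4: Revenue = 18/4 = 9/2

9/2


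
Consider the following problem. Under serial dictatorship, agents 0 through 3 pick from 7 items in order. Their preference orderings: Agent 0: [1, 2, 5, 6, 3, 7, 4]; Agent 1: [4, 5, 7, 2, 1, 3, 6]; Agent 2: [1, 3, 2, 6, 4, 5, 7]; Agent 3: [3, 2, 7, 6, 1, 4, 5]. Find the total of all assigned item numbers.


Step 1: Agent 0 picks item 1
Step 2: Agent 1 picks item 4
Step 3: Agent 2 picks item 3
Step 4: Agent 3 picks item 2
Step 5: Sum = 1 + 4 + 3 + 2 = 10

10


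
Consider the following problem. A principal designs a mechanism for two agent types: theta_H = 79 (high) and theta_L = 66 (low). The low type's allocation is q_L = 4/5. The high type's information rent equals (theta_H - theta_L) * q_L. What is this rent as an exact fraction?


Step 1: theta_H - theta_L = 79 - 66 = 13
Step 2: Information rent = (theta_H - theta_L) * q_L
Step 3: = 13 * 4/5
Step 4: = 52/5

52/5
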